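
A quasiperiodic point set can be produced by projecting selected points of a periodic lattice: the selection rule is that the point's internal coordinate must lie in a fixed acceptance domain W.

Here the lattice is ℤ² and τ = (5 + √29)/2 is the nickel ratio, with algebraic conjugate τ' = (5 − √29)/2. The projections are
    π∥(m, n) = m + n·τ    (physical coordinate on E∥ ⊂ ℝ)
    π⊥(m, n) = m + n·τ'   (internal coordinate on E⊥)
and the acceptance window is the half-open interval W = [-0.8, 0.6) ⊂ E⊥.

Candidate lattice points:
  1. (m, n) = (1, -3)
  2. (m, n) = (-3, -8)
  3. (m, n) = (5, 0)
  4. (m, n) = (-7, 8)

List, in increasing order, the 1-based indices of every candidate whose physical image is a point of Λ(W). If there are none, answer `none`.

Numerically τ ≈ 5.192582 and τ' = −1/τ ≈ -0.192582.
#1 (1,-3): internal coord 1 + (-3)·τ' = +1.577747; +1.577747 ∉ [-0.8, 0.6) → out
#2 (-3,-8): internal coord -3 + (-8)·τ' = -1.459341; -1.459341 ∉ [-0.8, 0.6) → out
#3 (5,0): internal coord 5 + (0)·τ' = +5.000000; +5.000000 ∉ [-0.8, 0.6) → out
#4 (-7,8): internal coord -7 + (8)·τ' = -8.540659; -8.540659 ∉ [-0.8, 0.6) → out

none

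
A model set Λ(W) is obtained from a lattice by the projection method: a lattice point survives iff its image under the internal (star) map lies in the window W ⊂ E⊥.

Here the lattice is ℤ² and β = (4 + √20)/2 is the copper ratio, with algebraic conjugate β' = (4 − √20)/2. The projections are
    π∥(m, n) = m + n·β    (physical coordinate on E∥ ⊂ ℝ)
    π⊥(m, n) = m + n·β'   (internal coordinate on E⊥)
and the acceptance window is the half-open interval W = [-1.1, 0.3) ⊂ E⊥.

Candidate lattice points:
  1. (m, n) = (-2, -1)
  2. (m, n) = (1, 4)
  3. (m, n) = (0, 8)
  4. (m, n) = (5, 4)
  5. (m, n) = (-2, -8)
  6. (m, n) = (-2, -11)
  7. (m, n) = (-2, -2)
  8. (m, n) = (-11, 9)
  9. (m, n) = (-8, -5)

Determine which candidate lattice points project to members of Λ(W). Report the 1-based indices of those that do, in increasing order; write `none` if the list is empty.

β' = (4−√20)/2 ≈ -0.236068.
candidate 1: (m,n)=(-2,-1) → π∥ = -2-1·β ≈ -6.236068, π⊥ = -2-1·β' ≈ -1.763932 ∉ [-1.1, 0.3) ⇒ out
candidate 2: (m,n)=(1,4) → π∥ = 1+4·β ≈ 17.944272, π⊥ = 1+4·β' ≈ 0.055728 ∈ [-1.1, 0.3) ⇒ IN Λ
candidate 3: (m,n)=(0,8) → π∥ = 0+8·β ≈ 33.888544, π⊥ = 0+8·β' ≈ -1.888544 ∉ [-1.1, 0.3) ⇒ out
candidate 4: (m,n)=(5,4) → π∥ = 5+4·β ≈ 21.944272, π⊥ = 5+4·β' ≈ 4.055728 ∉ [-1.1, 0.3) ⇒ out
candidate 5: (m,n)=(-2,-8) → π∥ = -2-8·β ≈ -35.888544, π⊥ = -2-8·β' ≈ -0.111456 ∈ [-1.1, 0.3) ⇒ IN Λ
candidate 6: (m,n)=(-2,-11) → π∥ = -2-11·β ≈ -48.596748, π⊥ = -2-11·β' ≈ 0.596748 ∉ [-1.1, 0.3) ⇒ out
candidate 7: (m,n)=(-2,-2) → π∥ = -2-2·β ≈ -10.472136, π⊥ = -2-2·β' ≈ -1.527864 ∉ [-1.1, 0.3) ⇒ out
candidate 8: (m,n)=(-11,9) → π∥ = -11+9·β ≈ 27.124612, π⊥ = -11+9·β' ≈ -13.124612 ∉ [-1.1, 0.3) ⇒ out
candidate 9: (m,n)=(-8,-5) → π∥ = -8-5·β ≈ -29.180340, π⊥ = -8-5·β' ≈ -6.819660 ∉ [-1.1, 0.3) ⇒ out

2, 5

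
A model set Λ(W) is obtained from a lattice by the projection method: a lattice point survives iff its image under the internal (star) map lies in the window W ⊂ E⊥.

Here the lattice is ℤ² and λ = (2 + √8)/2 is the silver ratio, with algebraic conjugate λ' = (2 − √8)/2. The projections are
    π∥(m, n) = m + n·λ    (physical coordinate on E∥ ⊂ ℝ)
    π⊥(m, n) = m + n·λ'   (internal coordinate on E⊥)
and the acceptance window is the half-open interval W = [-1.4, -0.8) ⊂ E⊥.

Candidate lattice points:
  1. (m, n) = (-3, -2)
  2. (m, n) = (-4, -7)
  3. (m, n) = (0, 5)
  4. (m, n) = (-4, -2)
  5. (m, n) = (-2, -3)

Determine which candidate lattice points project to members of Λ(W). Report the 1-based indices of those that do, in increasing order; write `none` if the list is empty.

Numerically λ ≈ 2.41421 and λ' = −1/λ ≈ -0.41421.
#1 (-3,-2): internal coord -3 + (-2)·λ' = -2.17157; -2.17157 ∉ [-1.4, -0.8) → out
#2 (-4,-7): internal coord -4 + (-7)·λ' = -1.10051; -1.10051 ∈ [-1.4, -0.8) → IN Λ
#3 (0,5): internal coord 0 + (5)·λ' = -2.07107; -2.07107 ∉ [-1.4, -0.8) → out
#4 (-4,-2): internal coord -4 + (-2)·λ' = -3.17157; -3.17157 ∉ [-1.4, -0.8) → out
#5 (-2,-3): internal coord -2 + (-3)·λ' = -0.75736; -0.75736 ∉ [-1.4, -0.8) → out

2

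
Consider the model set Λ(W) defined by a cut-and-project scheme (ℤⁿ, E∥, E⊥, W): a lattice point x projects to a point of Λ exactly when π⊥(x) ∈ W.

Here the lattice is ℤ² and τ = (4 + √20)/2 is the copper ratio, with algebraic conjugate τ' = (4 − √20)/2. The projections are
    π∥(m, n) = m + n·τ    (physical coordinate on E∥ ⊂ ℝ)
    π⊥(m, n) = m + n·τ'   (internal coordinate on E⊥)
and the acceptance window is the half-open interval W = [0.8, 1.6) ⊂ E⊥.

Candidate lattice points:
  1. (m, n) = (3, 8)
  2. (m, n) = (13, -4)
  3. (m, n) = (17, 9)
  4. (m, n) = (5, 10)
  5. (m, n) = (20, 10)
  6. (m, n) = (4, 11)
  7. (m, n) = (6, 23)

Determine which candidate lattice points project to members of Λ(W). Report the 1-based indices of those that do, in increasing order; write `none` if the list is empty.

1, 6

Numerically τ ≈ 4.23607 and τ' = −1/τ ≈ -0.23607.
[1] lift (3,8): star map gives 1.11146; window check 0.8 ≤ 1.11146 < 1.6 is true → IN Λ
[2] lift (13,-4): star map gives 13.94427; window check 0.8 ≤ 13.94427 < 1.6 is false → out
[3] lift (17,9): star map gives 14.87539; window check 0.8 ≤ 14.87539 < 1.6 is false → out
[4] lift (5,10): star map gives 2.63932; window check 0.8 ≤ 2.63932 < 1.6 is false → out
[5] lift (20,10): star map gives 17.63932; window check 0.8 ≤ 17.63932 < 1.6 is false → out
[6] lift (4,11): star map gives 1.40325; window check 0.8 ≤ 1.40325 < 1.6 is true → IN Λ
[7] lift (6,23): star map gives 0.57044; window check 0.8 ≤ 0.57044 < 1.6 is false → out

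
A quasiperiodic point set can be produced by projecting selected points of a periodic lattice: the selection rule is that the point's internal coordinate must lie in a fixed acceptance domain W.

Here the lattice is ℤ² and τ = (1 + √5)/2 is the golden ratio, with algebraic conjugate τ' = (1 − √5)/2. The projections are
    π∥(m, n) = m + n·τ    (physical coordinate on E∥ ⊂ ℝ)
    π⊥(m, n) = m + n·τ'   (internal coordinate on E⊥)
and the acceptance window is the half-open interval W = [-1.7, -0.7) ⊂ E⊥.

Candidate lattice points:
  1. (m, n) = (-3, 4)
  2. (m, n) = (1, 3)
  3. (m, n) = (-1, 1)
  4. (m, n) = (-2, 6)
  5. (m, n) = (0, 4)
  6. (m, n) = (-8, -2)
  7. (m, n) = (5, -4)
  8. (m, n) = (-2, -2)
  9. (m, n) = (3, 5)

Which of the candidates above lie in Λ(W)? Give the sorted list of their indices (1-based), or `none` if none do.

Numerically τ ≈ 1.61803 and τ' = −1/τ ≈ -0.61803.
#1 (-3,4): internal coord -3 + (4)·τ' = -5.47214; -5.47214 ∉ [-1.7, -0.7) → out
#2 (1,3): internal coord 1 + (3)·τ' = -0.85410; -0.85410 ∈ [-1.7, -0.7) → IN Λ
#3 (-1,1): internal coord -1 + (1)·τ' = -1.61803; -1.61803 ∈ [-1.7, -0.7) → IN Λ
#4 (-2,6): internal coord -2 + (6)·τ' = -5.70820; -5.70820 ∉ [-1.7, -0.7) → out
#5 (0,4): internal coord 0 + (4)·τ' = -2.47214; -2.47214 ∉ [-1.7, -0.7) → out
#6 (-8,-2): internal coord -8 + (-2)·τ' = -6.76393; -6.76393 ∉ [-1.7, -0.7) → out
#7 (5,-4): internal coord 5 + (-4)·τ' = +7.47214; +7.47214 ∉ [-1.7, -0.7) → out
#8 (-2,-2): internal coord -2 + (-2)·τ' = -0.76393; -0.76393 ∈ [-1.7, -0.7) → IN Λ
#9 (3,5): internal coord 3 + (5)·τ' = -0.09017; -0.09017 ∉ [-1.7, -0.7) → out

2, 3, 8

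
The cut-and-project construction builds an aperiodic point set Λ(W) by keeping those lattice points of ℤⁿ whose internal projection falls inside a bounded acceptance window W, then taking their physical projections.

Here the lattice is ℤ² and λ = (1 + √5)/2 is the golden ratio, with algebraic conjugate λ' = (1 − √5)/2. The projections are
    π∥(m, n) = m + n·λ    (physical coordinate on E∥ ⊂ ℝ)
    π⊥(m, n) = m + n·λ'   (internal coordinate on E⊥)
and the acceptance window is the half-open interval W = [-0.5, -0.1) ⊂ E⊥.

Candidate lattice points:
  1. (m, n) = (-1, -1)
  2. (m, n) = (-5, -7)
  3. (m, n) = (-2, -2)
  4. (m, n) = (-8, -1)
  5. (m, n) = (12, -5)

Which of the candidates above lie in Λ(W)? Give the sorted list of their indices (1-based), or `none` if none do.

1

Numerically λ ≈ 1.61803 and λ' = −1/λ ≈ -0.61803.
#1 (-1,-1): internal coord -1 + (-1)·λ' = -0.38197; -0.38197 ∈ [-0.5, -0.1) → IN Λ
#2 (-5,-7): internal coord -5 + (-7)·λ' = -0.67376; -0.67376 ∉ [-0.5, -0.1) → out
#3 (-2,-2): internal coord -2 + (-2)·λ' = -0.76393; -0.76393 ∉ [-0.5, -0.1) → out
#4 (-8,-1): internal coord -8 + (-1)·λ' = -7.38197; -7.38197 ∉ [-0.5, -0.1) → out
#5 (12,-5): internal coord 12 + (-5)·λ' = +15.09017; +15.09017 ∉ [-0.5, -0.1) → out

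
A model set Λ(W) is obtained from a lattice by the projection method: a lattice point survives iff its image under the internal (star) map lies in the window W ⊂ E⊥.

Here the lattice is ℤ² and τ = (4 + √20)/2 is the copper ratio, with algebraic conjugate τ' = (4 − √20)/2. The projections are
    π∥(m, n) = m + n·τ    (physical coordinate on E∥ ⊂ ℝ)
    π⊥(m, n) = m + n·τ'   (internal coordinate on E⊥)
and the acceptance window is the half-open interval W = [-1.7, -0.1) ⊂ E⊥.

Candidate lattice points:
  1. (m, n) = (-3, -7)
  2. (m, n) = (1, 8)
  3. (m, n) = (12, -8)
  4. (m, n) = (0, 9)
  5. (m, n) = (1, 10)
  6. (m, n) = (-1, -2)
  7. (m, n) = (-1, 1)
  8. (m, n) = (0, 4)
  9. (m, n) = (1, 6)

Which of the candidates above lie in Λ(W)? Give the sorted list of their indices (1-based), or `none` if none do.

Compute τ' = (4−√20)/2 = -0.2361, so π⊥(m,n) = m -0.2361·n.
candidate 1: (m,n)=(-3,-7) → π∥ = -3-7·τ ≈ -32.6525, π⊥ = -3-7·τ' ≈ -1.3475 ∈ [-1.7, -0.1) ⇒ IN Λ
candidate 2: (m,n)=(1,8) → π∥ = 1+8·τ ≈ 34.8885, π⊥ = 1+8·τ' ≈ -0.8885 ∈ [-1.7, -0.1) ⇒ IN Λ
candidate 3: (m,n)=(12,-8) → π∥ = 12-8·τ ≈ -21.8885, π⊥ = 12-8·τ' ≈ 13.8885 ∉ [-1.7, -0.1) ⇒ out
candidate 4: (m,n)=(0,9) → π∥ = 0+9·τ ≈ 38.1246, π⊥ = 0+9·τ' ≈ -2.1246 ∉ [-1.7, -0.1) ⇒ out
candidate 5: (m,n)=(1,10) → π∥ = 1+10·τ ≈ 43.3607, π⊥ = 1+10·τ' ≈ -1.3607 ∈ [-1.7, -0.1) ⇒ IN Λ
candidate 6: (m,n)=(-1,-2) → π∥ = -1-2·τ ≈ -9.4721, π⊥ = -1-2·τ' ≈ -0.5279 ∈ [-1.7, -0.1) ⇒ IN Λ
candidate 7: (m,n)=(-1,1) → π∥ = -1+1·τ ≈ 3.2361, π⊥ = -1+1·τ' ≈ -1.2361 ∈ [-1.7, -0.1) ⇒ IN Λ
candidate 8: (m,n)=(0,4) → π∥ = 0+4·τ ≈ 16.9443, π⊥ = 0+4·τ' ≈ -0.9443 ∈ [-1.7, -0.1) ⇒ IN Λ
candidate 9: (m,n)=(1,6) → π∥ = 1+6·τ ≈ 26.4164, π⊥ = 1+6·τ' ≈ -0.4164 ∈ [-1.7, -0.1) ⇒ IN Λ

1, 2, 5, 6, 7, 8, 9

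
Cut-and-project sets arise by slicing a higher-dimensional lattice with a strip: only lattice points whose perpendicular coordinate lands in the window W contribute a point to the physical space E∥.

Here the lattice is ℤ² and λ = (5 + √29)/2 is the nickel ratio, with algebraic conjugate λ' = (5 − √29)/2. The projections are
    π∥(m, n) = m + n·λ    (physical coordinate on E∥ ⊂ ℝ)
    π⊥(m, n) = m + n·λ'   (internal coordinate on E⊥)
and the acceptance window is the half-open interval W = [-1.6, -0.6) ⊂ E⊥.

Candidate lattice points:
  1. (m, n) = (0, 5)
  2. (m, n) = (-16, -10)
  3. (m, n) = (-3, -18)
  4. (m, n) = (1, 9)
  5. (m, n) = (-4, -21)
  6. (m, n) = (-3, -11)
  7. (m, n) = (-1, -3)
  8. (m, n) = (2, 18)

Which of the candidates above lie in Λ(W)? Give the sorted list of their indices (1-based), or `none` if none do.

1, 4, 6, 8

Compute λ' = (5−√29)/2 = -0.192582, so π⊥(m,n) = m -0.192582·n.
[1] lift (0,5): star map gives -0.962912; window check -1.6 ≤ -0.962912 < -0.6 is true → IN Λ
[2] lift (-16,-10): star map gives -14.074176; window check -1.6 ≤ -14.074176 < -0.6 is false → out
[3] lift (-3,-18): star map gives 0.466483; window check -1.6 ≤ 0.466483 < -0.6 is false → out
[4] lift (1,9): star map gives -0.733242; window check -1.6 ≤ -0.733242 < -0.6 is true → IN Λ
[5] lift (-4,-21): star map gives 0.044230; window check -1.6 ≤ 0.044230 < -0.6 is false → out
[6] lift (-3,-11): star map gives -0.881594; window check -1.6 ≤ -0.881594 < -0.6 is true → IN Λ
[7] lift (-1,-3): star map gives -0.422253; window check -1.6 ≤ -0.422253 < -0.6 is false → out
[8] lift (2,18): star map gives -1.466483; window check -1.6 ≤ -1.466483 < -0.6 is true → IN Λ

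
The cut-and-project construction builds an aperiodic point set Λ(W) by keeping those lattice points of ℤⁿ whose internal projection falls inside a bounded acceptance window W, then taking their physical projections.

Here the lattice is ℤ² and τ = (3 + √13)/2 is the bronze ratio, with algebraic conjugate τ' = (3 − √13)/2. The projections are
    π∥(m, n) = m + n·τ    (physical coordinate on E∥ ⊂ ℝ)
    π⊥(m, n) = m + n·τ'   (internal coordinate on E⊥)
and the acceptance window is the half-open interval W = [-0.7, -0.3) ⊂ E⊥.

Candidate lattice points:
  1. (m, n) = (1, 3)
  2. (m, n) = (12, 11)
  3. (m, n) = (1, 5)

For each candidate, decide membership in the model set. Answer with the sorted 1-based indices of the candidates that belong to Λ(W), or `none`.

3

Numerically τ ≈ 3.3028 and τ' = −1/τ ≈ -0.3028.
candidate 1: (m,n)=(1,3) → π∥ = 1+3·τ ≈ 10.9083, π⊥ = 1+3·τ' ≈ 0.0917 ∉ [-0.7, -0.3) ⇒ out
candidate 2: (m,n)=(12,11) → π∥ = 12+11·τ ≈ 48.3305, π⊥ = 12+11·τ' ≈ 8.6695 ∉ [-0.7, -0.3) ⇒ out
candidate 3: (m,n)=(1,5) → π∥ = 1+5·τ ≈ 17.5139, π⊥ = 1+5·τ' ≈ -0.5139 ∈ [-0.7, -0.3) ⇒ IN Λ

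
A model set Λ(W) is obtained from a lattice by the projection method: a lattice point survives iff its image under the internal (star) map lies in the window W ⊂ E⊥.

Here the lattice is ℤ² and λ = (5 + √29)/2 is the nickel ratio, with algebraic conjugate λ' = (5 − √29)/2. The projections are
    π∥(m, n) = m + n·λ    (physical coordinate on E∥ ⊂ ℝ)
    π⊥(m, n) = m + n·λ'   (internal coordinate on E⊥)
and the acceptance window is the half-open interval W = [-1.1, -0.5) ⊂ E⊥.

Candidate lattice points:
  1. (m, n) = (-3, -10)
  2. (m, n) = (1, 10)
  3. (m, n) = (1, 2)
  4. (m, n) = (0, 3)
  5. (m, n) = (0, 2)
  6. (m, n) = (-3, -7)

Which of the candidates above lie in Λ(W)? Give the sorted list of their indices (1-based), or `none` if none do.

λ' = (5−√29)/2 ≈ -0.192582.
[1] lift (-3,-10): star map gives -1.074176; window check -1.1 ≤ -1.074176 < -0.5 is true → IN Λ
[2] lift (1,10): star map gives -0.925824; window check -1.1 ≤ -0.925824 < -0.5 is true → IN Λ
[3] lift (1,2): star map gives 0.614835; window check -1.1 ≤ 0.614835 < -0.5 is false → out
[4] lift (0,3): star map gives -0.577747; window check -1.1 ≤ -0.577747 < -0.5 is true → IN Λ
[5] lift (0,2): star map gives -0.385165; window check -1.1 ≤ -0.385165 < -0.5 is false → out
[6] lift (-3,-7): star map gives -1.651923; window check -1.1 ≤ -1.651923 < -0.5 is false → out

1, 2, 4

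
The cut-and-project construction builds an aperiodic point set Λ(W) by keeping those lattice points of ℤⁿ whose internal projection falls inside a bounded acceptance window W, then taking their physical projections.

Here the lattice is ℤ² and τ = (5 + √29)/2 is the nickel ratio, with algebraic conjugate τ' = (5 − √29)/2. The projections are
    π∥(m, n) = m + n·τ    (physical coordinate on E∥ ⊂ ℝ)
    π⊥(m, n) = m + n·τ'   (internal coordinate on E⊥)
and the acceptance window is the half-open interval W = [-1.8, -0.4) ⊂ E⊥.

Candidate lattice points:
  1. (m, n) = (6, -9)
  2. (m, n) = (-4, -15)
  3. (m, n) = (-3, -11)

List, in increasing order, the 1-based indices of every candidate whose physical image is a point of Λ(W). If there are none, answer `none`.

2, 3

Numerically τ ≈ 5.192582 and τ' = −1/τ ≈ -0.192582.
[1] lift (6,-9): star map gives 7.733242; window check -1.8 ≤ 7.733242 < -0.4 is false → out
[2] lift (-4,-15): star map gives -1.111264; window check -1.8 ≤ -1.111264 < -0.4 is true → IN Λ
[3] lift (-3,-11): star map gives -0.881594; window check -1.8 ≤ -0.881594 < -0.4 is true → IN Λ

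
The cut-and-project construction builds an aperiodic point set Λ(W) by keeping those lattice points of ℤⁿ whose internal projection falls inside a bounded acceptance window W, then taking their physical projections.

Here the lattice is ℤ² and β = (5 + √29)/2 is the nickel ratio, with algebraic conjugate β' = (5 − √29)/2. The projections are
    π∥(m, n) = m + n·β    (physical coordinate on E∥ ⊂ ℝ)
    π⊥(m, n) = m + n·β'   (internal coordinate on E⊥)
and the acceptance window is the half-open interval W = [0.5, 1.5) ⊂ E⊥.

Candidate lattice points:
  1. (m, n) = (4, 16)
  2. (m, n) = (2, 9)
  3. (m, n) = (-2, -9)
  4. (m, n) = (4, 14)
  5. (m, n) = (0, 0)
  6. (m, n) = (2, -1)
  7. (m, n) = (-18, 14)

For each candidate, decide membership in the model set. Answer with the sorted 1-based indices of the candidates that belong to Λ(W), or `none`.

1, 4

β' = (5−√29)/2 ≈ -0.192582.
#1 (4,16): internal coord 4 + (16)·β' = +0.918682; +0.918682 ∈ [0.5, 1.5) → IN Λ
#2 (2,9): internal coord 2 + (9)·β' = +0.266758; +0.266758 ∉ [0.5, 1.5) → out
#3 (-2,-9): internal coord -2 + (-9)·β' = -0.266758; -0.266758 ∉ [0.5, 1.5) → out
#4 (4,14): internal coord 4 + (14)·β' = +1.303846; +1.303846 ∈ [0.5, 1.5) → IN Λ
#5 (0,0): internal coord 0 + (0)·β' = +0.000000; +0.000000 ∉ [0.5, 1.5) → out
#6 (2,-1): internal coord 2 + (-1)·β' = +2.192582; +2.192582 ∉ [0.5, 1.5) → out
#7 (-18,14): internal coord -18 + (14)·β' = -20.696154; -20.696154 ∉ [0.5, 1.5) → out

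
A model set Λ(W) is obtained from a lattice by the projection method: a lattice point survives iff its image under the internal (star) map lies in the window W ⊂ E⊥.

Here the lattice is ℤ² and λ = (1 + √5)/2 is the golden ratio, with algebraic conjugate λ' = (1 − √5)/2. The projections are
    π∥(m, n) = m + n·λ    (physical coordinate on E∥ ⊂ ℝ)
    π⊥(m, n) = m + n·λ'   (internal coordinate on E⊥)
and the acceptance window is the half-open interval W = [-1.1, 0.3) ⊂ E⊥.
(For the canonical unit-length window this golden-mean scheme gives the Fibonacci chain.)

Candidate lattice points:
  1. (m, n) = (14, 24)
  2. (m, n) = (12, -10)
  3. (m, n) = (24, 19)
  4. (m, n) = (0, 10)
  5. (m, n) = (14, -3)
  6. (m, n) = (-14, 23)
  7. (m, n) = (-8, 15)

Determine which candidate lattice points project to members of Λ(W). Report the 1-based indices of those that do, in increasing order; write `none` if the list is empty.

Numerically λ ≈ 1.61803 and λ' = −1/λ ≈ -0.61803.
#1 (14,24): internal coord 14 + (24)·λ' = -0.83282; -0.83282 ∈ [-1.1, 0.3) → IN Λ
#2 (12,-10): internal coord 12 + (-10)·λ' = +18.18034; +18.18034 ∉ [-1.1, 0.3) → out
#3 (24,19): internal coord 24 + (19)·λ' = +12.25735; +12.25735 ∉ [-1.1, 0.3) → out
#4 (0,10): internal coord 0 + (10)·λ' = -6.18034; -6.18034 ∉ [-1.1, 0.3) → out
#5 (14,-3): internal coord 14 + (-3)·λ' = +15.85410; +15.85410 ∉ [-1.1, 0.3) → out
#6 (-14,23): internal coord -14 + (23)·λ' = -28.21478; -28.21478 ∉ [-1.1, 0.3) → out
#7 (-8,15): internal coord -8 + (15)·λ' = -17.27051; -17.27051 ∉ [-1.1, 0.3) → out

1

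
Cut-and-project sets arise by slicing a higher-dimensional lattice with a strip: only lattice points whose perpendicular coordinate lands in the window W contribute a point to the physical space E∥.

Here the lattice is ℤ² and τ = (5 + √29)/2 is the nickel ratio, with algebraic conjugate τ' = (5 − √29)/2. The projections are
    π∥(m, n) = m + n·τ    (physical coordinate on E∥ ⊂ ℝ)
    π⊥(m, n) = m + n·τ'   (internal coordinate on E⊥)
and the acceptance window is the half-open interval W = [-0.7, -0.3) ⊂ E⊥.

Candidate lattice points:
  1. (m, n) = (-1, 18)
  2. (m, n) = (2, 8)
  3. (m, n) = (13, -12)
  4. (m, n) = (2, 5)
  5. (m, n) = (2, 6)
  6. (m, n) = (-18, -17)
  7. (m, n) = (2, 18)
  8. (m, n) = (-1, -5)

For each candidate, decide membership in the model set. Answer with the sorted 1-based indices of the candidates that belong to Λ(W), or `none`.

none

τ' = (5−√29)/2 ≈ -0.1926.
#1 (-1,18): internal coord -1 + (18)·τ' = -4.4665; -4.4665 ∉ [-0.7, -0.3) → out
#2 (2,8): internal coord 2 + (8)·τ' = +0.4593; +0.4593 ∉ [-0.7, -0.3) → out
#3 (13,-12): internal coord 13 + (-12)·τ' = +15.3110; +15.3110 ∉ [-0.7, -0.3) → out
#4 (2,5): internal coord 2 + (5)·τ' = +1.0371; +1.0371 ∉ [-0.7, -0.3) → out
#5 (2,6): internal coord 2 + (6)·τ' = +0.8445; +0.8445 ∉ [-0.7, -0.3) → out
#6 (-18,-17): internal coord -18 + (-17)·τ' = -14.7261; -14.7261 ∉ [-0.7, -0.3) → out
#7 (2,18): internal coord 2 + (18)·τ' = -1.4665; -1.4665 ∉ [-0.7, -0.3) → out
#8 (-1,-5): internal coord -1 + (-5)·τ' = -0.0371; -0.0371 ∉ [-0.7, -0.3) → out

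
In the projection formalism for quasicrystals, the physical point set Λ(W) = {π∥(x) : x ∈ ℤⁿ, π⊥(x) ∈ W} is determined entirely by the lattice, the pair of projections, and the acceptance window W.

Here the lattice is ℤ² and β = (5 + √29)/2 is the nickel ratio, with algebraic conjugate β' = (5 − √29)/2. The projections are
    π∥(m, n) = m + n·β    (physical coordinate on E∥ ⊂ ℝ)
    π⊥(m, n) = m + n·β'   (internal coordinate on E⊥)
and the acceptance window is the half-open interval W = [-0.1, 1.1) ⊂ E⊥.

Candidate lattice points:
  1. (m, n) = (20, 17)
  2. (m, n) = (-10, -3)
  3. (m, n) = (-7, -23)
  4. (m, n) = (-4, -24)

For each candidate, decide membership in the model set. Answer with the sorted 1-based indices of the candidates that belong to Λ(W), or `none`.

Numerically β ≈ 5.192582 and β' = −1/β ≈ -0.192582.
candidate 1: (m,n)=(20,17) → π∥ = 20+17·β ≈ 108.273901, π⊥ = 20+17·β' ≈ 16.726099 ∉ [-0.1, 1.1) ⇒ out
candidate 2: (m,n)=(-10,-3) → π∥ = -10-3·β ≈ -25.577747, π⊥ = -10-3·β' ≈ -9.422253 ∉ [-0.1, 1.1) ⇒ out
candidate 3: (m,n)=(-7,-23) → π∥ = -7-23·β ≈ -126.429395, π⊥ = -7-23·β' ≈ -2.570605 ∉ [-0.1, 1.1) ⇒ out
candidate 4: (m,n)=(-4,-24) → π∥ = -4-24·β ≈ -128.621978, π⊥ = -4-24·β' ≈ 0.621978 ∈ [-0.1, 1.1) ⇒ IN Λ

4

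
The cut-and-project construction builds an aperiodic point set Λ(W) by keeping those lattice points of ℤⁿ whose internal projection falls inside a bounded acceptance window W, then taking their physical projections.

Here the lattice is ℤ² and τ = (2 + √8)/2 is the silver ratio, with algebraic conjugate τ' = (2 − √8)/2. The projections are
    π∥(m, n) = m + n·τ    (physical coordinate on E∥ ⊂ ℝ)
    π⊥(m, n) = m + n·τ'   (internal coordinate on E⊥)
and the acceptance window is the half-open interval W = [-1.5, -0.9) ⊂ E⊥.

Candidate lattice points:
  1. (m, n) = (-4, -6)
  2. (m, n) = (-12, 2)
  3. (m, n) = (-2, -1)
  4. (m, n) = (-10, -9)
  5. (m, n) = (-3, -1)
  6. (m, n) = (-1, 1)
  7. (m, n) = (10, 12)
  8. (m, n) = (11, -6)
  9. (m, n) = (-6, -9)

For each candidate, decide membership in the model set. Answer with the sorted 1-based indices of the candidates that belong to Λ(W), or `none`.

6

Numerically τ ≈ 2.41421 and τ' = −1/τ ≈ -0.41421.
[1] lift (-4,-6): star map gives -1.51472; window check -1.5 ≤ -1.51472 < -0.9 is false → out
[2] lift (-12,2): star map gives -12.82843; window check -1.5 ≤ -12.82843 < -0.9 is false → out
[3] lift (-2,-1): star map gives -1.58579; window check -1.5 ≤ -1.58579 < -0.9 is false → out
[4] lift (-10,-9): star map gives -6.27208; window check -1.5 ≤ -6.27208 < -0.9 is false → out
[5] lift (-3,-1): star map gives -2.58579; window check -1.5 ≤ -2.58579 < -0.9 is false → out
[6] lift (-1,1): star map gives -1.41421; window check -1.5 ≤ -1.41421 < -0.9 is true → IN Λ
[7] lift (10,12): star map gives 5.02944; window check -1.5 ≤ 5.02944 < -0.9 is false → out
[8] lift (11,-6): star map gives 13.48528; window check -1.5 ≤ 13.48528 < -0.9 is false → out
[9] lift (-6,-9): star map gives -2.27208; window check -1.5 ≤ -2.27208 < -0.9 is false → out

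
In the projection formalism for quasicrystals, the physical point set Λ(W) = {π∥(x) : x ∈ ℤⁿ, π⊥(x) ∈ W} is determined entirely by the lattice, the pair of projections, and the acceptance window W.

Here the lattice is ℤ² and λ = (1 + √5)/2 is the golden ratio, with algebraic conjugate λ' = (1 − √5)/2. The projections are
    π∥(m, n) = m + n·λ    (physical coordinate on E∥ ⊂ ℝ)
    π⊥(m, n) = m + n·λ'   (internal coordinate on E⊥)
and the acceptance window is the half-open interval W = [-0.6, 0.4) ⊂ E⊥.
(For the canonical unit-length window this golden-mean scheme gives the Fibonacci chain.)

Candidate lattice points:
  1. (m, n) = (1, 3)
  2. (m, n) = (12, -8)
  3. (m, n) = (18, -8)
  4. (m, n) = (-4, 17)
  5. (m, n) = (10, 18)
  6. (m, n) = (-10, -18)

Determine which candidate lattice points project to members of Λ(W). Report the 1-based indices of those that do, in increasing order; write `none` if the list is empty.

none

Numerically λ ≈ 1.618034 and λ' = −1/λ ≈ -0.618034.
[1] lift (1,3): star map gives -0.854102; window check -0.6 ≤ -0.854102 < 0.4 is false → out
[2] lift (12,-8): star map gives 16.944272; window check -0.6 ≤ 16.944272 < 0.4 is false → out
[3] lift (18,-8): star map gives 22.944272; window check -0.6 ≤ 22.944272 < 0.4 is false → out
[4] lift (-4,17): star map gives -14.506578; window check -0.6 ≤ -14.506578 < 0.4 is false → out
[5] lift (10,18): star map gives -1.124612; window check -0.6 ≤ -1.124612 < 0.4 is false → out
[6] lift (-10,-18): star map gives 1.124612; window check -0.6 ≤ 1.124612 < 0.4 is false → out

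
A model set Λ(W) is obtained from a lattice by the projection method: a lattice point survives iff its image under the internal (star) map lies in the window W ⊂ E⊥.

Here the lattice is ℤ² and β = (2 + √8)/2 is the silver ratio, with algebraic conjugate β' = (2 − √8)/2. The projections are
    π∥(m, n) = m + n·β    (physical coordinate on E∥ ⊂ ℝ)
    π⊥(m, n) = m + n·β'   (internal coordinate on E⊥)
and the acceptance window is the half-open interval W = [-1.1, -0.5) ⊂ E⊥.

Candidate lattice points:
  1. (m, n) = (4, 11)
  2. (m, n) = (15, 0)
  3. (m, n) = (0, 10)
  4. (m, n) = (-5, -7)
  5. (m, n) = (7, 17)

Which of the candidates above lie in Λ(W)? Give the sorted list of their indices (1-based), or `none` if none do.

1

β' = (2−√8)/2 ≈ -0.41421.
candidate 1: (m,n)=(4,11) → π∥ = 4+11·β ≈ 30.55635, π⊥ = 4+11·β' ≈ -0.55635 ∈ [-1.1, -0.5) ⇒ IN Λ
candidate 2: (m,n)=(15,0) → π∥ = 15+0·β ≈ 15.00000, π⊥ = 15+0·β' ≈ 15.00000 ∉ [-1.1, -0.5) ⇒ out
candidate 3: (m,n)=(0,10) → π∥ = 0+10·β ≈ 24.14214, π⊥ = 0+10·β' ≈ -4.14214 ∉ [-1.1, -0.5) ⇒ out
candidate 4: (m,n)=(-5,-7) → π∥ = -5-7·β ≈ -21.89949, π⊥ = -5-7·β' ≈ -2.10051 ∉ [-1.1, -0.5) ⇒ out
candidate 5: (m,n)=(7,17) → π∥ = 7+17·β ≈ 48.04163, π⊥ = 7+17·β' ≈ -0.04163 ∉ [-1.1, -0.5) ⇒ out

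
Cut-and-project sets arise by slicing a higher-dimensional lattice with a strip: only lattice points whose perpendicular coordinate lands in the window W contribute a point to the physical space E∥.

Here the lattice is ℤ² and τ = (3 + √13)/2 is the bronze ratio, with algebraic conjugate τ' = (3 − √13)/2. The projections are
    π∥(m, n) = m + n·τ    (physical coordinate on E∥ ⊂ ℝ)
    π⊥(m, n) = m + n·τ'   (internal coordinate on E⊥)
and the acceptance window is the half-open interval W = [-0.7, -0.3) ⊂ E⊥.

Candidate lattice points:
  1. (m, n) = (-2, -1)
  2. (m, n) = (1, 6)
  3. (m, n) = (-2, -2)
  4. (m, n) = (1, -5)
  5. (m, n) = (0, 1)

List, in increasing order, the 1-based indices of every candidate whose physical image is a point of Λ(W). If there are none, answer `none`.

Compute τ' = (3−√13)/2 = -0.30278, so π⊥(m,n) = m -0.30278·n.
[1] lift (-2,-1): star map gives -1.69722; window check -0.7 ≤ -1.69722 < -0.3 is false → out
[2] lift (1,6): star map gives -0.81665; window check -0.7 ≤ -0.81665 < -0.3 is false → out
[3] lift (-2,-2): star map gives -1.39445; window check -0.7 ≤ -1.39445 < -0.3 is false → out
[4] lift (1,-5): star map gives 2.51388; window check -0.7 ≤ 2.51388 < -0.3 is false → out
[5] lift (0,1): star map gives -0.30278; window check -0.7 ≤ -0.30278 < -0.3 is true → IN Λ

5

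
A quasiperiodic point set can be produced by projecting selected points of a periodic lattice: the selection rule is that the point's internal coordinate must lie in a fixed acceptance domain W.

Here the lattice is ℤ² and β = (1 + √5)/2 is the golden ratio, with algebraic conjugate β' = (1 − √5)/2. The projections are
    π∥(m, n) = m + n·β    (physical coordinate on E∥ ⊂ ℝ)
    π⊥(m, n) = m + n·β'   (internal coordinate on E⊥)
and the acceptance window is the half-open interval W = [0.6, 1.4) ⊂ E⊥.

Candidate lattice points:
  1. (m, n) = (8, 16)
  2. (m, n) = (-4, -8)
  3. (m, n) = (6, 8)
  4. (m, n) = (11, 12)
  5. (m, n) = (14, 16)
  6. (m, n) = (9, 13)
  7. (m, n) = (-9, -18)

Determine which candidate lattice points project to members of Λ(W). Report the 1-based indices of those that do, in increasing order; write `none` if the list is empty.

2, 3, 6

Numerically β ≈ 1.618034 and β' = −1/β ≈ -0.618034.
candidate 1: (m,n)=(8,16) → π∥ = 8+16·β ≈ 33.888544, π⊥ = 8+16·β' ≈ -1.888544 ∉ [0.6, 1.4) ⇒ out
candidate 2: (m,n)=(-4,-8) → π∥ = -4-8·β ≈ -16.944272, π⊥ = -4-8·β' ≈ 0.944272 ∈ [0.6, 1.4) ⇒ IN Λ
candidate 3: (m,n)=(6,8) → π∥ = 6+8·β ≈ 18.944272, π⊥ = 6+8·β' ≈ 1.055728 ∈ [0.6, 1.4) ⇒ IN Λ
candidate 4: (m,n)=(11,12) → π∥ = 11+12·β ≈ 30.416408, π⊥ = 11+12·β' ≈ 3.583592 ∉ [0.6, 1.4) ⇒ out
candidate 5: (m,n)=(14,16) → π∥ = 14+16·β ≈ 39.888544, π⊥ = 14+16·β' ≈ 4.111456 ∉ [0.6, 1.4) ⇒ out
candidate 6: (m,n)=(9,13) → π∥ = 9+13·β ≈ 30.034442, π⊥ = 9+13·β' ≈ 0.965558 ∈ [0.6, 1.4) ⇒ IN Λ
candidate 7: (m,n)=(-9,-18) → π∥ = -9-18·β ≈ -38.124612, π⊥ = -9-18·β' ≈ 2.124612 ∉ [0.6, 1.4) ⇒ out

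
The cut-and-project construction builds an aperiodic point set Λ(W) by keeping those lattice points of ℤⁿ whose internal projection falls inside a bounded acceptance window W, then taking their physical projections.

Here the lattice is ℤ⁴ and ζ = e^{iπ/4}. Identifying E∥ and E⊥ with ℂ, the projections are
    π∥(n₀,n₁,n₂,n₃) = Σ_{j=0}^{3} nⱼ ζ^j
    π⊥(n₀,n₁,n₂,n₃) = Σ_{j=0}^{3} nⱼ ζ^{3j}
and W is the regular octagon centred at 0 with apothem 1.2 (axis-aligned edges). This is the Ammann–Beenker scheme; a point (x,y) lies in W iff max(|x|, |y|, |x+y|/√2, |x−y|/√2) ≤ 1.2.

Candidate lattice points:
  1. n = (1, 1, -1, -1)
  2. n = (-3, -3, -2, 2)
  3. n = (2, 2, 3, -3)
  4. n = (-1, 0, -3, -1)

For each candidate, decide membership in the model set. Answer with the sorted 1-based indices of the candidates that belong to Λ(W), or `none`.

With ζ = e^{iπ/4} the internal vectors are ζ^0,ζ^3,ζ^6,ζ^9.
#1 (1, 1, -1, -1): internal (-0.41421, 1.00000); octagon support 1.00000 vs apothem 1.2 → ∈ W
#2 (-3, -3, -2, 2): internal (0.53553, 1.29289); octagon support 1.29289 vs apothem 1.2 → ∉ W
#3 (2, 2, 3, -3): internal (-1.53553, -3.70711); octagon support 3.70711 vs apothem 1.2 → ∉ W
#4 (-1, 0, -3, -1): internal (-1.70711, 2.29289); octagon support 2.82843 vs apothem 1.2 → ∉ W

1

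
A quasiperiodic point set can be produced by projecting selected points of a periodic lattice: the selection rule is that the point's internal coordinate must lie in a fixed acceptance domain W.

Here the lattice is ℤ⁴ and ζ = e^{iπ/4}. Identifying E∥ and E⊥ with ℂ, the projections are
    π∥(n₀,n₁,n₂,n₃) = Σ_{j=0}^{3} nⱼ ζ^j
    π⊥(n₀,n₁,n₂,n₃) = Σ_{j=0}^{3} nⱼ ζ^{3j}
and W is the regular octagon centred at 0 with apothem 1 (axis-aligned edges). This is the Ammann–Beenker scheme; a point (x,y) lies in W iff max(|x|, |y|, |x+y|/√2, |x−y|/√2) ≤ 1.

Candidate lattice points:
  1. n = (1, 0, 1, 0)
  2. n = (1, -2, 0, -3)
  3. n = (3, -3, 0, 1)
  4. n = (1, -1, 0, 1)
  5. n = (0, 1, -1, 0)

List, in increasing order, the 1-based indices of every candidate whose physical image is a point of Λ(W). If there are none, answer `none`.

none

With ζ = e^{iπ/4} the internal vectors are ζ^0,ζ^3,ζ^6,ζ^9.
candidate 1: n = (1, 0, 1, 0) → π⊥ ≈ (+1.000000, -1.000000); max(|x|,|y|,|x±y|/√2) = 1.414214 > 1 ⇒ ∉ W
candidate 2: n = (1, -2, 0, -3) → π⊥ ≈ (+0.292893, -3.535534); max(|x|,|y|,|x±y|/√2) = 3.535534 > 1 ⇒ ∉ W
candidate 3: n = (3, -3, 0, 1) → π⊥ ≈ (+5.828427, -1.414214); max(|x|,|y|,|x±y|/√2) = 5.828427 > 1 ⇒ ∉ W
candidate 4: n = (1, -1, 0, 1) → π⊥ ≈ (+2.414214, +0.000000); max(|x|,|y|,|x±y|/√2) = 2.414214 > 1 ⇒ ∉ W
candidate 5: n = (0, 1, -1, 0) → π⊥ ≈ (-0.707107, +1.707107); max(|x|,|y|,|x±y|/√2) = 1.707107 > 1 ⇒ ∉ W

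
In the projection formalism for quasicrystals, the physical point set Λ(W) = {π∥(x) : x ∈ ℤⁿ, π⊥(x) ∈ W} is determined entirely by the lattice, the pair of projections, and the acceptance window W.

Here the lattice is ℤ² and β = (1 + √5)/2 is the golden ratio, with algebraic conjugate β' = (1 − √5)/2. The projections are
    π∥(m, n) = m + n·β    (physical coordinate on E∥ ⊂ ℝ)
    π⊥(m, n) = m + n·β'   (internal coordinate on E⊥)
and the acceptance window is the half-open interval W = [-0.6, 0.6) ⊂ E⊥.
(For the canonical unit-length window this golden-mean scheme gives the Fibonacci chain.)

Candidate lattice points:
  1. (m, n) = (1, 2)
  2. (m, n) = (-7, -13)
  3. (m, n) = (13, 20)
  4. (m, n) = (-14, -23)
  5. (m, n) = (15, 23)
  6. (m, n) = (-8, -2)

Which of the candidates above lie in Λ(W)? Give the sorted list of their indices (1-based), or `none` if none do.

1, 4

Compute β' = (1−√5)/2 = -0.6180, so π⊥(m,n) = m -0.6180·n.
[1] lift (1,2): star map gives -0.2361; window check -0.6 ≤ -0.2361 < 0.6 is true → IN Λ
[2] lift (-7,-13): star map gives 1.0344; window check -0.6 ≤ 1.0344 < 0.6 is false → out
[3] lift (13,20): star map gives 0.6393; window check -0.6 ≤ 0.6393 < 0.6 is false → out
[4] lift (-14,-23): star map gives 0.2148; window check -0.6 ≤ 0.2148 < 0.6 is true → IN Λ
[5] lift (15,23): star map gives 0.7852; window check -0.6 ≤ 0.7852 < 0.6 is false → out
[6] lift (-8,-2): star map gives -6.7639; window check -0.6 ≤ -6.7639 < 0.6 is false → out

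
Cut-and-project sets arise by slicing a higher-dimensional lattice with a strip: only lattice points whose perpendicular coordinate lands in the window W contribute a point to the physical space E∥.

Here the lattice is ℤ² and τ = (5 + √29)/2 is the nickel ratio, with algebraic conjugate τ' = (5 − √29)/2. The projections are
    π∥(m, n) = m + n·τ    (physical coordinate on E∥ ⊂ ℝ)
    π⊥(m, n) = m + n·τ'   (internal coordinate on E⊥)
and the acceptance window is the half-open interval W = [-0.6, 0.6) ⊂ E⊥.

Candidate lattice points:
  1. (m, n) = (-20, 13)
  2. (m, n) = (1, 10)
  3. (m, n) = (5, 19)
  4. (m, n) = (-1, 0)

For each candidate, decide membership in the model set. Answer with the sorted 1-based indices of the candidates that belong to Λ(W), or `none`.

none

τ' = (5−√29)/2 ≈ -0.1926.
[1] lift (-20,13): star map gives -22.5036; window check -0.6 ≤ -22.5036 < 0.6 is false → out
[2] lift (1,10): star map gives -0.9258; window check -0.6 ≤ -0.9258 < 0.6 is false → out
[3] lift (5,19): star map gives 1.3409; window check -0.6 ≤ 1.3409 < 0.6 is false → out
[4] lift (-1,0): star map gives -1.0000; window check -0.6 ≤ -1.0000 < 0.6 is false → out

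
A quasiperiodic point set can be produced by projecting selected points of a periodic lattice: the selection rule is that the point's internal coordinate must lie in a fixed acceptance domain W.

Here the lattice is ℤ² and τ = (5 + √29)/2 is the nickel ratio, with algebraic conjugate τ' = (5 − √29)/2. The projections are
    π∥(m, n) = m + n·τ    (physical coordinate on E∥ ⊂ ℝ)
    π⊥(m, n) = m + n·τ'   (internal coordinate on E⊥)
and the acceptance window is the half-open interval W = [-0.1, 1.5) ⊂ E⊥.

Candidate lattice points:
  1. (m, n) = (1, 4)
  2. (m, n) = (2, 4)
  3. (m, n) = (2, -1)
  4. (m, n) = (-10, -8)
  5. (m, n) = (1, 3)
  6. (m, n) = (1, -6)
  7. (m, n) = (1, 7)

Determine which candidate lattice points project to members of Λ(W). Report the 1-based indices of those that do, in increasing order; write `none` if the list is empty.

τ' = (5−√29)/2 ≈ -0.19258.
#1 (1,4): internal coord 1 + (4)·τ' = +0.22967; +0.22967 ∈ [-0.1, 1.5) → IN Λ
#2 (2,4): internal coord 2 + (4)·τ' = +1.22967; +1.22967 ∈ [-0.1, 1.5) → IN Λ
#3 (2,-1): internal coord 2 + (-1)·τ' = +2.19258; +2.19258 ∉ [-0.1, 1.5) → out
#4 (-10,-8): internal coord -10 + (-8)·τ' = -8.45934; -8.45934 ∉ [-0.1, 1.5) → out
#5 (1,3): internal coord 1 + (3)·τ' = +0.42225; +0.42225 ∈ [-0.1, 1.5) → IN Λ
#6 (1,-6): internal coord 1 + (-6)·τ' = +2.15549; +2.15549 ∉ [-0.1, 1.5) → out
#7 (1,7): internal coord 1 + (7)·τ' = -0.34808; -0.34808 ∉ [-0.1, 1.5) → out

1, 2, 5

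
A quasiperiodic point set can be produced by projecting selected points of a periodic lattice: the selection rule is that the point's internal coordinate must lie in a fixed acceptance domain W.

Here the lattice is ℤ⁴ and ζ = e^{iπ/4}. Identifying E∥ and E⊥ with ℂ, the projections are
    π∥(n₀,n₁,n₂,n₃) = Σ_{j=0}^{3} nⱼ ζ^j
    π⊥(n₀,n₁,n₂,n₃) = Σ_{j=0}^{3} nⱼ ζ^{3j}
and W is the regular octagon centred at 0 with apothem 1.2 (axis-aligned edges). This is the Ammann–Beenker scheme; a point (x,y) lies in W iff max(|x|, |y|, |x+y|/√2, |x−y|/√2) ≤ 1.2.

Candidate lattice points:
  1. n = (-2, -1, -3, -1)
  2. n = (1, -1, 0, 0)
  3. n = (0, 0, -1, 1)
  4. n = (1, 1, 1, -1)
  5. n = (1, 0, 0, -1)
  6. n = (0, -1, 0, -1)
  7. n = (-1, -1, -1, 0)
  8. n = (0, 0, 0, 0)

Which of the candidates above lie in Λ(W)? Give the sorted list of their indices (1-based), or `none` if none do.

4, 5, 7, 8

π⊥(n) = n₀ + n₁ζ³ + n₂ζ⁶ + n₃ζ⁹ where ζ = e^{iπ/4}.
candidate 1: n = (-2, -1, -3, -1) → π⊥ ≈ (-2.0000, +1.5858); max(|x|,|y|,|x±y|/√2) = 2.5355 > 1.2 ⇒ ∉ W
candidate 2: n = (1, -1, 0, 0) → π⊥ ≈ (+1.7071, -0.7071); max(|x|,|y|,|x±y|/√2) = 1.7071 > 1.2 ⇒ ∉ W
candidate 3: n = (0, 0, -1, 1) → π⊥ ≈ (+0.7071, +1.7071); max(|x|,|y|,|x±y|/√2) = 1.7071 > 1.2 ⇒ ∉ W
candidate 4: n = (1, 1, 1, -1) → π⊥ ≈ (-0.4142, -1.0000); max(|x|,|y|,|x±y|/√2) = 1.0000 ≤ 1.2 ⇒ ∈ W
candidate 5: n = (1, 0, 0, -1) → π⊥ ≈ (+0.2929, -0.7071); max(|x|,|y|,|x±y|/√2) = 0.7071 ≤ 1.2 ⇒ ∈ W
candidate 6: n = (0, -1, 0, -1) → π⊥ ≈ (+0.0000, -1.4142); max(|x|,|y|,|x±y|/√2) = 1.4142 > 1.2 ⇒ ∉ W
candidate 7: n = (-1, -1, -1, 0) → π⊥ ≈ (-0.2929, +0.2929); max(|x|,|y|,|x±y|/√2) = 0.4142 ≤ 1.2 ⇒ ∈ W
candidate 8: n = (0, 0, 0, 0) → π⊥ ≈ (+0.0000, +0.0000); max(|x|,|y|,|x±y|/√2) = 0.0000 ≤ 1.2 ⇒ ∈ W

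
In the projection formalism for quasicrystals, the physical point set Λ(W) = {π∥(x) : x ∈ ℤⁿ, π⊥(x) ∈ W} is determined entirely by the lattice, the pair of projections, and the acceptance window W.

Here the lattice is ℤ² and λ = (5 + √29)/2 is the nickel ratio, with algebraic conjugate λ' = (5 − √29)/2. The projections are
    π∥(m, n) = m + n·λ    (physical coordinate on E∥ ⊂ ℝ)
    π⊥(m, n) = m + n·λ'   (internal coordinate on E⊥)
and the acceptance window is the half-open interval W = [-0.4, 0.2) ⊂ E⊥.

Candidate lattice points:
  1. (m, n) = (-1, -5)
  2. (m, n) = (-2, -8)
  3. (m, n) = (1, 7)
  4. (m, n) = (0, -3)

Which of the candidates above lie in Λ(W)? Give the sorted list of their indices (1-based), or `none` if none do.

Compute λ' = (5−√29)/2 = -0.192582, so π⊥(m,n) = m -0.192582·n.
#1 (-1,-5): internal coord -1 + (-5)·λ' = -0.037088; -0.037088 ∈ [-0.4, 0.2) → IN Λ
#2 (-2,-8): internal coord -2 + (-8)·λ' = -0.459341; -0.459341 ∉ [-0.4, 0.2) → out
#3 (1,7): internal coord 1 + (7)·λ' = -0.348077; -0.348077 ∈ [-0.4, 0.2) → IN Λ
#4 (0,-3): internal coord 0 + (-3)·λ' = +0.577747; +0.577747 ∉ [-0.4, 0.2) → out

1, 3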